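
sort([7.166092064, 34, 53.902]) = [7.166092064, 34, 53.902]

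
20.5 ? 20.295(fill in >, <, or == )>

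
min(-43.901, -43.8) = -43.901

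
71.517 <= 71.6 True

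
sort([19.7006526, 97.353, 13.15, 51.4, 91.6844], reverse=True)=[97.353, 91.6844, 51.4, 19.7006526, 13.15]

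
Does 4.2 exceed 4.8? No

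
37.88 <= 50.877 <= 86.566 True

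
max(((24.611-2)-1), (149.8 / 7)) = 21.611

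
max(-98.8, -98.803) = -98.8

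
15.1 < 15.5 True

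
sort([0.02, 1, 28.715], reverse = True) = [28.715, 1, 0.02]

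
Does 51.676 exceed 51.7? No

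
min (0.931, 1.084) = 0.931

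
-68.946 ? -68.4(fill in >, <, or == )<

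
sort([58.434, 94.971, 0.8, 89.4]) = [0.8, 58.434, 89.4, 94.971]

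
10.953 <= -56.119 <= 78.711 False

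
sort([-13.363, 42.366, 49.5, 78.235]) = [-13.363, 42.366, 49.5, 78.235]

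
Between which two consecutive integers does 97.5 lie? 97 and 98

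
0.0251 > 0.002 True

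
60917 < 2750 False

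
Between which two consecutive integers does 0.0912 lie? 0 and 1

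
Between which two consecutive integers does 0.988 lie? 0 and 1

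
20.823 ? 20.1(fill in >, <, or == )>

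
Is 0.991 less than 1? Yes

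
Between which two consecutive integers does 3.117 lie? 3 and 4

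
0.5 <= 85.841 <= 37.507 False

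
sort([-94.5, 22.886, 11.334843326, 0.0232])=[-94.5, 0.0232, 11.334843326, 22.886]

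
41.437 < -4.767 False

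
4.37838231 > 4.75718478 False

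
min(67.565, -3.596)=-3.596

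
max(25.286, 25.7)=25.7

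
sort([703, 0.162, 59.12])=[0.162, 59.12, 703]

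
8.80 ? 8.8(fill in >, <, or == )==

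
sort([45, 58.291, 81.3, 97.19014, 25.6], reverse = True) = [97.19014, 81.3, 58.291, 45, 25.6]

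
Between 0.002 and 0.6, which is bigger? 0.6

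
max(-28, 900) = 900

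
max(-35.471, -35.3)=-35.3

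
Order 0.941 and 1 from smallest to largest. 0.941, 1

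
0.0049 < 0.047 True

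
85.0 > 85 False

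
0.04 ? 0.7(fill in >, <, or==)<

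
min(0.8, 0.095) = 0.095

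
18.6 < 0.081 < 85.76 False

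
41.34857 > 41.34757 True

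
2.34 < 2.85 True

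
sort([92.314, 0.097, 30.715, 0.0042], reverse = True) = [92.314, 30.715, 0.097, 0.0042]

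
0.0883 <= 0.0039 False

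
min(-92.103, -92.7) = -92.7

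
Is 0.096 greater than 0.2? No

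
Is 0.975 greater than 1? No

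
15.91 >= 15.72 True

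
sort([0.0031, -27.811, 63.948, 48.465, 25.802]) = [-27.811, 0.0031, 25.802, 48.465, 63.948]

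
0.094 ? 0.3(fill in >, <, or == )<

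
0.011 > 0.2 False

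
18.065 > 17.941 True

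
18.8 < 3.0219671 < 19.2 False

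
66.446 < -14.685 False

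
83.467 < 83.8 True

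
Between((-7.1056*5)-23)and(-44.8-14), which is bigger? ((-7.1056*5)-23)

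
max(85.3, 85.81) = 85.81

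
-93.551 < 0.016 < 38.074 True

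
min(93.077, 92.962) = 92.962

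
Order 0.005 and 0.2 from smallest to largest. 0.005, 0.2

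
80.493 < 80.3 False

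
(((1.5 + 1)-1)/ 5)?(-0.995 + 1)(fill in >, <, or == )>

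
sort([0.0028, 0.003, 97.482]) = [0.0028, 0.003, 97.482]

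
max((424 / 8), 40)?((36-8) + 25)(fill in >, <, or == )==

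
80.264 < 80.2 False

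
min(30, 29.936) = 29.936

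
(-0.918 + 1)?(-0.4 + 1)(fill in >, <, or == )<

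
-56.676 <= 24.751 True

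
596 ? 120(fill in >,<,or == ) >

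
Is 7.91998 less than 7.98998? Yes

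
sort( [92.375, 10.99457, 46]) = [10.99457, 46, 92.375]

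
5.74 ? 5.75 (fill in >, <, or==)<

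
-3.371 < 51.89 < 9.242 False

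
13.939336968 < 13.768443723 False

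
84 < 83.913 False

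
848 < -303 False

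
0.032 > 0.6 False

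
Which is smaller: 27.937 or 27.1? 27.1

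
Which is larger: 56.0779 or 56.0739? 56.0779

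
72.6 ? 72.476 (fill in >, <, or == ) >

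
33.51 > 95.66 False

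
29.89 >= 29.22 True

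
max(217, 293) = 293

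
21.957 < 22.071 True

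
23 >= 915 False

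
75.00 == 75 True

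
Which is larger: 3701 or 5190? 5190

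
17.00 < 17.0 False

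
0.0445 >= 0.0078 True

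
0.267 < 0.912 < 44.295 True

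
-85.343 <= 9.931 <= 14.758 True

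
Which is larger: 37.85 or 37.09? 37.85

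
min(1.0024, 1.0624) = 1.0024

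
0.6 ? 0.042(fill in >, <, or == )>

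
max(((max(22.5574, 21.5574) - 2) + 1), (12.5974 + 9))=21.5974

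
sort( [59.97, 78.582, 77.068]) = [59.97, 77.068, 78.582]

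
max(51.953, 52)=52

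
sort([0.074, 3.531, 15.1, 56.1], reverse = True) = [56.1, 15.1, 3.531, 0.074]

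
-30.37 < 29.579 True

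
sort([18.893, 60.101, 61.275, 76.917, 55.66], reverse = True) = [76.917, 61.275, 60.101, 55.66, 18.893]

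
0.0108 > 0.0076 True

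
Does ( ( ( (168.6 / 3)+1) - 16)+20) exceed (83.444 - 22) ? No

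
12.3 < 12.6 True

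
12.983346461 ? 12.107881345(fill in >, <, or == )>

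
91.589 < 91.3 False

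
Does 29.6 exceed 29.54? Yes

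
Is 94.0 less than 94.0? No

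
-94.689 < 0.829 True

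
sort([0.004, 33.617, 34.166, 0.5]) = [0.004, 0.5, 33.617, 34.166]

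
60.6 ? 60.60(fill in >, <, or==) ==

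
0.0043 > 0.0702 False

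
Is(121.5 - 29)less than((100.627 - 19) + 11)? Yes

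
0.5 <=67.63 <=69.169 True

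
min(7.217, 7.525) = 7.217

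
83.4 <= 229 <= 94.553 False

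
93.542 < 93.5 False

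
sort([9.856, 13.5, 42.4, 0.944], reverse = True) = [42.4, 13.5, 9.856, 0.944]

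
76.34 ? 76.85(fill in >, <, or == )<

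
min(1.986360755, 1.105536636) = 1.105536636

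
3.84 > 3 True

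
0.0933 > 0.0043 True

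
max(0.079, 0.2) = 0.2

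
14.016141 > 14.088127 False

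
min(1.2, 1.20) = 1.2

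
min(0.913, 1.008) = 0.913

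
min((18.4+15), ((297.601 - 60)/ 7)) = 33.4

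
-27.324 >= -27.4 True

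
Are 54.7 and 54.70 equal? Yes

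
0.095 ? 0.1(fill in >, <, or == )<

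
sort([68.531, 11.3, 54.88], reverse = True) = [68.531, 54.88, 11.3]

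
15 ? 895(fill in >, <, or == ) <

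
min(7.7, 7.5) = 7.5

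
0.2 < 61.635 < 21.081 False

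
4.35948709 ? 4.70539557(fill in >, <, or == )<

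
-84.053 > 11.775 False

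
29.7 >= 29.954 False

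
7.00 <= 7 True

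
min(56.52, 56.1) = 56.1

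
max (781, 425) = 781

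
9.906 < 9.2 False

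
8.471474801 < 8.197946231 False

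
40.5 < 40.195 False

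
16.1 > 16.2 False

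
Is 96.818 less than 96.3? No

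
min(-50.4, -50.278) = -50.4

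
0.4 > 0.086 True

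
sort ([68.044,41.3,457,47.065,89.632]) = [41.3,47.065,68.044,89.632,457]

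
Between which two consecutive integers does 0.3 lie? 0 and 1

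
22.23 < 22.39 True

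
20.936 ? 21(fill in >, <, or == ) <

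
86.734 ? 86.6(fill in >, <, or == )>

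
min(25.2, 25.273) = 25.2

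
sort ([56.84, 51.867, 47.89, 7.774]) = [7.774, 47.89, 51.867, 56.84]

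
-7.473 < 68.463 True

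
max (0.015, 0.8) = 0.8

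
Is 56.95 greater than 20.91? Yes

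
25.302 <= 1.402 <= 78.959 False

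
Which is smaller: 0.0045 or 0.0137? 0.0045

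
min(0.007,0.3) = 0.007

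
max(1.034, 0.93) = 1.034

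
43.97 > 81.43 False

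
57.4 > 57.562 False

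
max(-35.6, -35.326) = -35.326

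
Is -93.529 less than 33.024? Yes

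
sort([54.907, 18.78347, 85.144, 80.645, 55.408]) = [18.78347, 54.907, 55.408, 80.645, 85.144]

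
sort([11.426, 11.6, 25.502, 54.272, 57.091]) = [11.426, 11.6, 25.502, 54.272, 57.091]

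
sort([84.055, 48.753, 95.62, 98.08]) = [48.753, 84.055, 95.62, 98.08]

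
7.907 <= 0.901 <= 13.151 False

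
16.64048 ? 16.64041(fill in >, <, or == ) >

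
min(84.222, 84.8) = 84.222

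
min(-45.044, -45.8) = -45.8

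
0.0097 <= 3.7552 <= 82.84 True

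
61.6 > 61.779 False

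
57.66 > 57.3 True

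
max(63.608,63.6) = 63.608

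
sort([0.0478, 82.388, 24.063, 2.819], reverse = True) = [82.388, 24.063, 2.819, 0.0478]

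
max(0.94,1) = 1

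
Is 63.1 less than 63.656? Yes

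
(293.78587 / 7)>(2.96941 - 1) True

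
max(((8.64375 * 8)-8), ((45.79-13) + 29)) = 61.79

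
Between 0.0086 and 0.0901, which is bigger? 0.0901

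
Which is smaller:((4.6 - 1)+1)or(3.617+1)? ((4.6 - 1)+1)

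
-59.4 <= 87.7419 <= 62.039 False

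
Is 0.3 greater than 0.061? Yes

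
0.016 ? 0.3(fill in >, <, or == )<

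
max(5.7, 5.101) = 5.7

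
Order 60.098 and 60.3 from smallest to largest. 60.098, 60.3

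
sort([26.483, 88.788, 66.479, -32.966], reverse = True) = [88.788, 66.479, 26.483, -32.966]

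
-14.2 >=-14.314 True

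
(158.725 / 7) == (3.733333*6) False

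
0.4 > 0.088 True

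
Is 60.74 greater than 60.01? Yes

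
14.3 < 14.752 True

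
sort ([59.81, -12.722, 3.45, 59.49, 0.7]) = [-12.722, 0.7, 3.45, 59.49, 59.81]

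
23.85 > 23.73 True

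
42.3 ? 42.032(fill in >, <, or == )>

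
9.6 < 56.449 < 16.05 False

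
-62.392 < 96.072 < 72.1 False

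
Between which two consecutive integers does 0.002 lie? 0 and 1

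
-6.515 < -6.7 False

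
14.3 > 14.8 False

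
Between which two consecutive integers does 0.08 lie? 0 and 1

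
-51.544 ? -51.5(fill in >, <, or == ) <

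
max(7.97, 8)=8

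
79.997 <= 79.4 False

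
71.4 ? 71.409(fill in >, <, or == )<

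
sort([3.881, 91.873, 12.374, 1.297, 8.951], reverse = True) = [91.873, 12.374, 8.951, 3.881, 1.297]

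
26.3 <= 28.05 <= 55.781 True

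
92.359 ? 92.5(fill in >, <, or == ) <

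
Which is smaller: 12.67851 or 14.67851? 12.67851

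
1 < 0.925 False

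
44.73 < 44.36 False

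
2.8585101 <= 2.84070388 False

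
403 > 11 True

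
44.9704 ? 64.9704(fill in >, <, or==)<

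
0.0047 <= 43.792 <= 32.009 False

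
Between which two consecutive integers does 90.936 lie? 90 and 91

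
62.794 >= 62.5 True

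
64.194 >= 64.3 False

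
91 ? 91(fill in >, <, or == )==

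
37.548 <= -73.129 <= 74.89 False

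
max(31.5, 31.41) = 31.5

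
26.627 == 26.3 False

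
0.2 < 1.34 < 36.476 True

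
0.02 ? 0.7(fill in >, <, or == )<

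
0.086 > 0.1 False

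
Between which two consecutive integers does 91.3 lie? 91 and 92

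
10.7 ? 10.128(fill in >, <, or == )>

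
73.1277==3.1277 False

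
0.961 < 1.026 True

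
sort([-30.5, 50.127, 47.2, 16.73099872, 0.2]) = [-30.5, 0.2, 16.73099872, 47.2, 50.127]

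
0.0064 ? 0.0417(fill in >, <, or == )<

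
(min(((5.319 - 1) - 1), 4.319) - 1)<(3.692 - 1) True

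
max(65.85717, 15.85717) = 65.85717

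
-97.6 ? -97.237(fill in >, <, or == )<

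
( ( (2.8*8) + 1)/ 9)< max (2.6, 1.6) False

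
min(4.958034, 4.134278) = 4.134278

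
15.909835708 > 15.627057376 True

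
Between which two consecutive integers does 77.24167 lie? 77 and 78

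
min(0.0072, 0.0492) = 0.0072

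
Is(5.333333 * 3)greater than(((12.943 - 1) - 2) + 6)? Yes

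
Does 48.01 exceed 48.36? No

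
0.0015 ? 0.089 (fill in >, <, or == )<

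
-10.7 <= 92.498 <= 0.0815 False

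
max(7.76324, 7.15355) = 7.76324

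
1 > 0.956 True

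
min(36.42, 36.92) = 36.42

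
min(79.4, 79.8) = 79.4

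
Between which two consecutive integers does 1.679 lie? 1 and 2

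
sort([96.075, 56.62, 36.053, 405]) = [36.053, 56.62, 96.075, 405]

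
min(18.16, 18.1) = 18.1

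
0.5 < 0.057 False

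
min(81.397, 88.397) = 81.397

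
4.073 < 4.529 True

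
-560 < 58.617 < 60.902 True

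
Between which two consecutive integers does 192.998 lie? 192 and 193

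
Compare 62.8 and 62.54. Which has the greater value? 62.8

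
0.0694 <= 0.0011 False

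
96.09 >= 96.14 False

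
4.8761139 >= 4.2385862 True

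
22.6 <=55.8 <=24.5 False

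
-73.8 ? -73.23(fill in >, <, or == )<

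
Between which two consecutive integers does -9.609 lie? -10 and -9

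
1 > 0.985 True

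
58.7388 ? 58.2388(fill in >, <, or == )>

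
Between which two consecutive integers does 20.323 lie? 20 and 21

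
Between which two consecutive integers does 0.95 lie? 0 and 1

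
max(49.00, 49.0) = 49.0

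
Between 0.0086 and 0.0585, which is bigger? 0.0585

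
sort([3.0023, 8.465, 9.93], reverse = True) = [9.93, 8.465, 3.0023]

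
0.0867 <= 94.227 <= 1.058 False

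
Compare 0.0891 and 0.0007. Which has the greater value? 0.0891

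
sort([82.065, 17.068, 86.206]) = [17.068, 82.065, 86.206]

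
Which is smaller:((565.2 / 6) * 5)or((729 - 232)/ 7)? ((729 - 232)/ 7)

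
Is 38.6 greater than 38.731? No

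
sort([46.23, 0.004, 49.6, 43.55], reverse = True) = [49.6, 46.23, 43.55, 0.004]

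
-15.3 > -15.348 True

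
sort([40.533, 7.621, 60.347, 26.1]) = [7.621, 26.1, 40.533, 60.347]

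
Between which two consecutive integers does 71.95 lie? 71 and 72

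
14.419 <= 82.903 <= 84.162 True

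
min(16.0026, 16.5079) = 16.0026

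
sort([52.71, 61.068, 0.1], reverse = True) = [61.068, 52.71, 0.1]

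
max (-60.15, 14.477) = 14.477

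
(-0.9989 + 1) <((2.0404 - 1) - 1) True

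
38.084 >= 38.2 False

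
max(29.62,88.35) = 88.35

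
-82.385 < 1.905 True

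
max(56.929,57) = 57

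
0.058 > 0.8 False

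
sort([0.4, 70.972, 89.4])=[0.4, 70.972, 89.4]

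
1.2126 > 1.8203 False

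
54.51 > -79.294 True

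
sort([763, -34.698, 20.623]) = [-34.698, 20.623, 763]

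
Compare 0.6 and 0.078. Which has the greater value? 0.6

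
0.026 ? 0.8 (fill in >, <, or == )<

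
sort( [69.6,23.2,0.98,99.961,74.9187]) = [0.98,23.2,69.6,74.9187,99.961]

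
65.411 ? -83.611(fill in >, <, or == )>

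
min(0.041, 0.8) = 0.041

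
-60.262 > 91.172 False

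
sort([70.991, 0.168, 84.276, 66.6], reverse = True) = [84.276, 70.991, 66.6, 0.168]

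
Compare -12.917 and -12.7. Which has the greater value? -12.7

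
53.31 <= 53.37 True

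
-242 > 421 False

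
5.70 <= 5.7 True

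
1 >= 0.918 True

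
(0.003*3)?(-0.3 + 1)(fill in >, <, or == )<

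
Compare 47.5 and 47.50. They are equal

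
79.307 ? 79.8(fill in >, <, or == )<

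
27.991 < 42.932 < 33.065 False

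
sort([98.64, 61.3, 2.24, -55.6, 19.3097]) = [-55.6, 2.24, 19.3097, 61.3, 98.64]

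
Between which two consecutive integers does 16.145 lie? 16 and 17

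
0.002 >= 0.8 False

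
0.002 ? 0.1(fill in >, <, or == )<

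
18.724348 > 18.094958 True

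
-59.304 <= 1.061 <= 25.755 True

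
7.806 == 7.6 False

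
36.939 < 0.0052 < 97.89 False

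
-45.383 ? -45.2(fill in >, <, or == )<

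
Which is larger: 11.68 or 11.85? 11.85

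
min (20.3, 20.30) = 20.3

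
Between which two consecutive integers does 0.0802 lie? 0 and 1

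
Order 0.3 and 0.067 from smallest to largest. 0.067, 0.3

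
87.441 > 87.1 True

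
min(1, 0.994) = 0.994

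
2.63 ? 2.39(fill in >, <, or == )>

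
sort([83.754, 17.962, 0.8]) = [0.8, 17.962, 83.754]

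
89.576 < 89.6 True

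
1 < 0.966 False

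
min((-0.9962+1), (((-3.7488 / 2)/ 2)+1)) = 0.0038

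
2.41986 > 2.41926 True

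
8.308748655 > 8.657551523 False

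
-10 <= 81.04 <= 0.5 False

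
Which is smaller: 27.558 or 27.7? 27.558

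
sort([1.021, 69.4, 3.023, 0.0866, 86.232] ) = [0.0866, 1.021, 3.023, 69.4, 86.232]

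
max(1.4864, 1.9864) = 1.9864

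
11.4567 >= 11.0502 True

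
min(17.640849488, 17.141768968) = 17.141768968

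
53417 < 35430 False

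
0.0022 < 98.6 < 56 False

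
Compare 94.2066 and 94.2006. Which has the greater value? 94.2066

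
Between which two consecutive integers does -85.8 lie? -86 and -85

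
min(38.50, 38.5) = 38.50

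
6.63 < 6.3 False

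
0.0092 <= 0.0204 True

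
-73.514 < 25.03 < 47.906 True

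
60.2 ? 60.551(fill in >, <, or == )<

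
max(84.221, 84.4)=84.4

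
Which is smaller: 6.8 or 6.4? 6.4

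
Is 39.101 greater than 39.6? No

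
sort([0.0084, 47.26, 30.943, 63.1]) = [0.0084, 30.943, 47.26, 63.1]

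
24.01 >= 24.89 False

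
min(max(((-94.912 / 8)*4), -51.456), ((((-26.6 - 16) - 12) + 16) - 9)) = -47.6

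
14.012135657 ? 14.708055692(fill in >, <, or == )<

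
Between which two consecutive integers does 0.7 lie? 0 and 1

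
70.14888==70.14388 False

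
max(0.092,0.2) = 0.2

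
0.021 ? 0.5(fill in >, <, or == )<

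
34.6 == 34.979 False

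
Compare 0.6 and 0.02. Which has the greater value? 0.6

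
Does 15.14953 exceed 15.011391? Yes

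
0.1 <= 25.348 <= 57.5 True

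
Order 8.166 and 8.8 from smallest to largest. 8.166, 8.8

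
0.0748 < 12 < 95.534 True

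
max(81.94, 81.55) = 81.94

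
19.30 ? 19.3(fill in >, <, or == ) ==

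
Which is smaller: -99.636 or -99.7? -99.7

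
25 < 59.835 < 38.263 False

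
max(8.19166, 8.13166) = 8.19166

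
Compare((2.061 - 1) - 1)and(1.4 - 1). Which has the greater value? (1.4 - 1)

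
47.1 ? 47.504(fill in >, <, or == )<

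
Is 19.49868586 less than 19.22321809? No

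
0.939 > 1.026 False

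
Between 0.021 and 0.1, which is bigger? 0.1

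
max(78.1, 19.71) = 78.1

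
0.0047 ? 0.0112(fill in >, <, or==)<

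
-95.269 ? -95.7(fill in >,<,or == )>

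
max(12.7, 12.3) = 12.7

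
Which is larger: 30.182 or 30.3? 30.3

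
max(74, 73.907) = 74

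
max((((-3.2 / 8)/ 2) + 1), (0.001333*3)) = 0.8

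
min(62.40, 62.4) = 62.40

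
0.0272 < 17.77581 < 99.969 True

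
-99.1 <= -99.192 False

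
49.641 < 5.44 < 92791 False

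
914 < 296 False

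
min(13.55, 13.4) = 13.4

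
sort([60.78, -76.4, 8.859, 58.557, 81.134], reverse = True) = [81.134, 60.78, 58.557, 8.859, -76.4]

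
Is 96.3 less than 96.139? No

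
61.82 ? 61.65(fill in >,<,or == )>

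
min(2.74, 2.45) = 2.45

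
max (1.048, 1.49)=1.49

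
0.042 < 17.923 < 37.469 True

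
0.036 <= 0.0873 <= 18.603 True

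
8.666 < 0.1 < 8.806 False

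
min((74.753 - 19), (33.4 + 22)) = 55.4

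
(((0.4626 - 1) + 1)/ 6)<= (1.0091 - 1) False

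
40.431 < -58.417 False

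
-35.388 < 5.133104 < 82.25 True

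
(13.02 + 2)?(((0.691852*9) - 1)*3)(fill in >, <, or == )<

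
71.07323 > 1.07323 True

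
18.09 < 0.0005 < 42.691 False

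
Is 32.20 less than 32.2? No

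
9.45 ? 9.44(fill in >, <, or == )>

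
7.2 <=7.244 True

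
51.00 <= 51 True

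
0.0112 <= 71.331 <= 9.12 False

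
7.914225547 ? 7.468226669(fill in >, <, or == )>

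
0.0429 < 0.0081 False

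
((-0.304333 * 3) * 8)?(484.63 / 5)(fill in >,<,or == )<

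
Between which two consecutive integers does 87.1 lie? 87 and 88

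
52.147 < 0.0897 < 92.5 False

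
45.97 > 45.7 True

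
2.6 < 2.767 True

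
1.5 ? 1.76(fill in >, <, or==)<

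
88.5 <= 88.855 True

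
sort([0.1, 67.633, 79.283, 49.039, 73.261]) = [0.1, 49.039, 67.633, 73.261, 79.283]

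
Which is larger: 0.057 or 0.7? 0.7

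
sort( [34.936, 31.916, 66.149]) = [31.916, 34.936, 66.149]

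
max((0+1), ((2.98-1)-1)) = 1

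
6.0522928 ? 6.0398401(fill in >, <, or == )>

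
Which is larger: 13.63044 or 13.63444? 13.63444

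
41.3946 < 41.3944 False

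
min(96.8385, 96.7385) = 96.7385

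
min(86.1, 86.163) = 86.1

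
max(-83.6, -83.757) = -83.6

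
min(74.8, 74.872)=74.8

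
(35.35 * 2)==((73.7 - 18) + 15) True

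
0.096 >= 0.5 False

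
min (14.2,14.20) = 14.2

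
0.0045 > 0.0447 False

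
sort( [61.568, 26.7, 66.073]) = [26.7, 61.568, 66.073]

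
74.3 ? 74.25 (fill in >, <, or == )>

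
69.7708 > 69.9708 False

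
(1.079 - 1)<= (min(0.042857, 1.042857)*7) True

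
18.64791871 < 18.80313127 True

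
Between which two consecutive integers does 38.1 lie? 38 and 39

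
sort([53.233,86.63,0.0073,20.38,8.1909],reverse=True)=[86.63,53.233,20.38,8.1909,0.0073]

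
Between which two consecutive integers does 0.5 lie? 0 and 1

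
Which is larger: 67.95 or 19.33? 67.95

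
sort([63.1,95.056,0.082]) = [0.082,63.1,95.056]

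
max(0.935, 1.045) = 1.045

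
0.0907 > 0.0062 True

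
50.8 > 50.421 True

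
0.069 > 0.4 False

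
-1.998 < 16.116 True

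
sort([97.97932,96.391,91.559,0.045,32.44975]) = [0.045,32.44975,91.559,96.391,97.97932]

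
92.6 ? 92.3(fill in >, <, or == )>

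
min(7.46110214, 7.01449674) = 7.01449674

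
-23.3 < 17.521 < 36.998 True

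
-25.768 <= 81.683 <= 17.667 False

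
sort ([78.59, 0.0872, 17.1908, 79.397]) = [0.0872, 17.1908, 78.59, 79.397]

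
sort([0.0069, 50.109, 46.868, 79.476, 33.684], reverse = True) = [79.476, 50.109, 46.868, 33.684, 0.0069]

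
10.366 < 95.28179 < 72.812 False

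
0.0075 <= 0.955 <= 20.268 True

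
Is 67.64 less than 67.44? No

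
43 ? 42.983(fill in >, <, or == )>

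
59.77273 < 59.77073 False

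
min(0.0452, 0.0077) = 0.0077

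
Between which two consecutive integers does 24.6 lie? 24 and 25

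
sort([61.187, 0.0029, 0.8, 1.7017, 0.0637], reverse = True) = [61.187, 1.7017, 0.8, 0.0637, 0.0029]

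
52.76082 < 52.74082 False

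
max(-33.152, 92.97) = 92.97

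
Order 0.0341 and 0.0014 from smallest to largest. 0.0014, 0.0341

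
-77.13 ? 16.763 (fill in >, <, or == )<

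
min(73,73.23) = 73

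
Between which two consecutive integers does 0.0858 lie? 0 and 1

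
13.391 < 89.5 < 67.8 False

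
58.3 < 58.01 False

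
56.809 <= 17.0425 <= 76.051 False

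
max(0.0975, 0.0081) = 0.0975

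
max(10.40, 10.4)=10.4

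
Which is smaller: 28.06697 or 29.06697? 28.06697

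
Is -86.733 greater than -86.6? No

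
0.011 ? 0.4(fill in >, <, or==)<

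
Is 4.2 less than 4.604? Yes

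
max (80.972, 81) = 81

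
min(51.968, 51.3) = 51.3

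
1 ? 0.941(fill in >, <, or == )>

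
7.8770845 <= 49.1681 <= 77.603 True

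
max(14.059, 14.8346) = 14.8346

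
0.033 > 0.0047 True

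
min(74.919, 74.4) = 74.4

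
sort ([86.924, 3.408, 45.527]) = [3.408, 45.527, 86.924]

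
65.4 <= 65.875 True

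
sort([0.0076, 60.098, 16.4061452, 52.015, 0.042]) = [0.0076, 0.042, 16.4061452, 52.015, 60.098]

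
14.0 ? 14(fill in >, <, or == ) ==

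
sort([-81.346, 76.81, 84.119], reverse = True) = [84.119, 76.81, -81.346]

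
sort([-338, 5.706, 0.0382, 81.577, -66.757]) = [-338, -66.757, 0.0382, 5.706, 81.577]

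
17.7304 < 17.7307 True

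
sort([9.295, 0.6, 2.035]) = [0.6, 2.035, 9.295]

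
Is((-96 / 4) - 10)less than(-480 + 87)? No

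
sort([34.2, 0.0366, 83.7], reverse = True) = [83.7, 34.2, 0.0366]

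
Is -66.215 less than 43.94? Yes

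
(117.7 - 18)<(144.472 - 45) False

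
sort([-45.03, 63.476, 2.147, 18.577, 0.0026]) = [-45.03, 0.0026, 2.147, 18.577, 63.476]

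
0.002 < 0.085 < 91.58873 True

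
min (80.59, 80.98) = 80.59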